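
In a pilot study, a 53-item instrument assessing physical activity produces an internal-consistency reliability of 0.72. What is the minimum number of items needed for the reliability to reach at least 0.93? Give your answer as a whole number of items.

n = 0.93 × (1 − 0.72) / [ 0.72 × (1 − 0.93) ]
  = 0.2604 / 0.0504 = 5.1667
So the test needs 5.1667 × 53 ≈ 273.84 items; rounding up, 274.

274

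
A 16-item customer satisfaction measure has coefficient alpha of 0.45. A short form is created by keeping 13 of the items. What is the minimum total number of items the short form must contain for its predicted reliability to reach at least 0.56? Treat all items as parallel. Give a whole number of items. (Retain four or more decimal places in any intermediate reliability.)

25

Short-form reliability: n = 13/16 = 0.8125; r_13 = n·r/(1+(n−1)r) ≈ 0.3993
Then solve for n' with r_old = 0.3993, r_target = 0.56: n' = 0.56(1 − 0.3993)/[0.3993(1 − 0.56)] = 1.9147
Items = 1.9147 × 13 ≈ 24.89 → 25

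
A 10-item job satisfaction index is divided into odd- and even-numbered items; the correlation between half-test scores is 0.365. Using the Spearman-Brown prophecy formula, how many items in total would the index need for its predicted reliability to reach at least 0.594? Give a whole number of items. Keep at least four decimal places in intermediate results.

13

Corrected full-test reliability: r_full = 2 × 0.365 / (1 + 0.365) ≈ 0.5348
n = r_tgt(1 − r_full) / [r_full(1 − r_tgt)] = 0.594 × 0.4652 / (0.5348 × 0.406) ≈ 1.2726
Items = 1.2726 × 10 ≈ 12.73 → 13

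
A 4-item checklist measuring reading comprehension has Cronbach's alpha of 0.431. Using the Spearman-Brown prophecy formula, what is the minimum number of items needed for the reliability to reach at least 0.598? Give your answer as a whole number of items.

8

n = 0.598 × (1 − 0.431) / [ 0.431 × (1 − 0.598) ]
  = 0.340262 / 0.173262 = 1.9639
So the test needs 1.9639 × 4 ≈ 7.86 items; rounding up, 8.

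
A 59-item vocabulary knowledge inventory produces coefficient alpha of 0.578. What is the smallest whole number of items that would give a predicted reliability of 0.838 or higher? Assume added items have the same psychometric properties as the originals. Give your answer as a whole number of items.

Spearman-Brown solved for the length factor n:
n = r_target (1 − r_old) / [ r_old (1 − r_target) ]
n = [0.838 × 0.422] / [0.578 × 0.162]
  = 0.353636 / 0.093636 = 3.7767
Items needed = n × 59 = 3.7767 × 59 ≈ 222.83 → round up to 223

223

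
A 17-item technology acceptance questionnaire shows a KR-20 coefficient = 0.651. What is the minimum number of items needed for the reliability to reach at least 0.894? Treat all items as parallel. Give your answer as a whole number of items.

77

Spearman-Brown solved for the length factor n:
n = r_target (1 − r_old) / [ r_old (1 − r_target) ]
n = 0.894 × (1 − 0.651) / [ 0.651 × (1 − 0.894) ]
n = 0.312006 / 0.069006 ≈ 4.5214
So the test needs 4.5214 × 17 ≈ 76.86 items; rounding up, 77.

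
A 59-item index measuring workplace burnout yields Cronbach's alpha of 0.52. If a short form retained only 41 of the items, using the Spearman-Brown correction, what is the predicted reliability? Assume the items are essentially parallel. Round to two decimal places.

0.43

Length ratio n = 41/59 = 0.6949
r_new = (0.6949 × 0.52) / (1 + (0.6949 − 1) × 0.52)
     = 0.3613 / 0.8413 = 0.4295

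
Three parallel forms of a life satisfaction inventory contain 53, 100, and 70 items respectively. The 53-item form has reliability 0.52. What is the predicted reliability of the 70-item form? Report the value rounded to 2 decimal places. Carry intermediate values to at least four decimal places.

The 100-item form is not needed; work directly from the 53-item form with n = 70/53 = 1.3208.
r_{70} = n·r / (1 + (n − 1)·r) = 0.6868 / 1.1668 ≈ 0.5886

0.59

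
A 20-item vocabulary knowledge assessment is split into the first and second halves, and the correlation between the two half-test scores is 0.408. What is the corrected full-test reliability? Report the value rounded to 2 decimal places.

Apply the Spearman-Brown correction with n = 2:
r_full = 2(0.408) / (1 + 0.408)
       = 0.8160 / 1.4080 = 0.5795

0.58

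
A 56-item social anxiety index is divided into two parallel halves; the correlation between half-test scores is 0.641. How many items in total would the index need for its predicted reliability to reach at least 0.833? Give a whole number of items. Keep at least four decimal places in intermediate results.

79

r_full = 2(0.641)/(1 + 0.641) = 0.7812
Solve Spearman-Brown for n: n = 0.833(1 − 0.7812) / [0.7812(1 − 0.833)] = 1.3971
Required items = 1.3971 × 56 = 78.24, so 79 items.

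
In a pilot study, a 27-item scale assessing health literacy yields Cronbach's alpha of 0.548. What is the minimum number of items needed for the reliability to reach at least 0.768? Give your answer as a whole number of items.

74

Spearman-Brown solved for the length factor n:
n = r_target (1 − r_old) / [ r_old (1 − r_target) ]
n = [0.768 × 0.452] / [0.548 × 0.232]
  = 0.347136 / 0.127136 = 2.7304
2.7304 × 27 = 73.72 → 74 items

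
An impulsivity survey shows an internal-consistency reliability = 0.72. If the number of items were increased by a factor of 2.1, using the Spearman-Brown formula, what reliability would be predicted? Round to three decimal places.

Apply the Spearman-Brown prophecy formula, r' = nr / [1 + (n − 1)r]:
r_new = 2.1·0.72 / [1 + (2.1 − 1)·0.72]
     = 1.5120 / 1.7920 = 0.8438

0.844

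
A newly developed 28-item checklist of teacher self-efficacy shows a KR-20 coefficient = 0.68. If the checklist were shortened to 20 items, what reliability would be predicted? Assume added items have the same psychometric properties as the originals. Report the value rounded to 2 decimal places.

0.60

n = 20/28 = 0.7143
r_new = (0.7143 × 0.68) / (1 + (0.7143 − 1) × 0.68)
r_new = 0.4857 / 0.8057 ≈ 0.6028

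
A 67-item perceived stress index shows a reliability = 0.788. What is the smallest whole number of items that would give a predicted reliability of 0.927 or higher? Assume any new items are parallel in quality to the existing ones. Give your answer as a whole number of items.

229

n = 0.927 × (1 − 0.788) / [ 0.788 × (1 − 0.927) ]
n = 0.196524 / 0.057524 ≈ 3.4164
Items needed = n × 67 = 3.4164 × 67 ≈ 228.90 → round up to 229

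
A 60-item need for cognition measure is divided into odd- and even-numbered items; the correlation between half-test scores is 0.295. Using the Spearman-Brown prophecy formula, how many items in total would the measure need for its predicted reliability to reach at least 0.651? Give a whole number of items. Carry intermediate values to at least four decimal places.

Corrected full-test reliability: r_full = 2 × 0.295 / (1 + 0.295) ≈ 0.4556
n = r_tgt(1 − r_full) / [r_full(1 − r_tgt)] = 0.651 × 0.5444 / (0.4556 × 0.349) ≈ 2.2289
Required items = 2.2289 × 60 = 133.73, so 134 items.

134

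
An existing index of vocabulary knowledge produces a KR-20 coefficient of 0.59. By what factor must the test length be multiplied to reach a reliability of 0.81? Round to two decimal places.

2.96

Rearranging the Spearman-Brown formula for n,
n = r_target (1 − r_old) / [ r_old (1 − r_target) ]
n = 0.81(1 − 0.59) / [0.59(1 − 0.81)]
  = 0.3321 / 0.1121 = 2.9625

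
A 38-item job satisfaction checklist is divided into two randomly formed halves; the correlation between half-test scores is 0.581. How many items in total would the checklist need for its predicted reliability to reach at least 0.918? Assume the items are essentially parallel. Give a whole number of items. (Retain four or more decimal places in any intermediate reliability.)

Corrected full-test reliability: r_full = 2 × 0.581 / (1 + 0.581) ≈ 0.7350
Solve Spearman-Brown for n: n = 0.918(1 − 0.7350) / [0.7350(1 − 0.918)] = 4.0363
Items = 4.0363 × 38 ≈ 153.38 → 154

154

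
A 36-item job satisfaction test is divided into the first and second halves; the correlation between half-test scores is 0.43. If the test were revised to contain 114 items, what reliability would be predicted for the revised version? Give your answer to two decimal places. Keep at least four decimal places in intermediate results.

0.83

Full-test reliability from the split-half r: r_full = 2(0.43)/(1 + 0.43) = 0.6014
Length factor from 36 to 114 items: n = 114/36 = 3.1667
r_new = n·r_full / (1 + (n − 1)·r_full) = 1.9045 / 2.3031 ≈ 0.8269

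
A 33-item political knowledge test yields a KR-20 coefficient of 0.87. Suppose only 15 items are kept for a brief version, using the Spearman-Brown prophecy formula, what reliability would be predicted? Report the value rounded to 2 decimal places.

0.75

The new length is 15/33 = 0.4545 times the old.
r_new = 0.4545·0.87 / [1 + (0.4545 − 1)·0.87]
     = 0.3954 / 0.5254 = 0.7526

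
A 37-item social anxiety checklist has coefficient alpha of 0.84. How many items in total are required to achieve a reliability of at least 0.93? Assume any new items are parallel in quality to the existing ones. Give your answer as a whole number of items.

Spearman-Brown solved for the length factor n:
n = r_target (1 − r_old) / [ r_old (1 − r_target) ]
n = [0.93 × 0.16] / [0.84 × 0.07]
n = 0.1488 / 0.0588 ≈ 2.5306
So the test needs 2.5306 × 37 ≈ 93.63 items; rounding up, 94.

94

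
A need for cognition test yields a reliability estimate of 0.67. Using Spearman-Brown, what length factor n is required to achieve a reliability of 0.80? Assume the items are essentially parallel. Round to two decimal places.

Rearranging the Spearman-Brown formula for n,
n = r*(1 − r) / [ r (1 − r*) ]
n = 0.80(1 − 0.67) / [0.67(1 − 0.80)]
  = 0.2640 / 0.1340 = 1.9701

1.97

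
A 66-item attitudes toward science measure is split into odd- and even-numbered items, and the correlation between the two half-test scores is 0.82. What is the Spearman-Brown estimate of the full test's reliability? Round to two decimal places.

r_full = 2r_hh / (1 + r_hh) = 2 × 0.82 / (1 + 0.82)
       = 1.6400 / 1.8200 = 0.9011

0.90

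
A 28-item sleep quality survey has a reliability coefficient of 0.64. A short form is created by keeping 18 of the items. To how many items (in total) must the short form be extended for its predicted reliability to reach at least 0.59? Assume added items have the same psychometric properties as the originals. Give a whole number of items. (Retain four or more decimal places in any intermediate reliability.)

23

First, r for the 18-item form: n = 18/28 = 0.6429, so r_18 = 0.6429·0.64/(1 + (0.6429 − 1)·0.64) = 0.5333
Length factor from the short form to reach 0.59: n' = 0.59(1 − 0.5333) / [0.5333(1 − 0.59)] ≈ 1.2593
Total items = 1.2593 × 18 = 22.67, rounded up to 23.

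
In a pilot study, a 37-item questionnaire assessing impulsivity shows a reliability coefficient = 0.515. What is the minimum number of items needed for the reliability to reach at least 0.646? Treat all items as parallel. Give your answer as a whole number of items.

Rearranging the Spearman-Brown formula for n,
n = r*(1 − r) / [ r (1 − r*) ]
n = 0.646(1 − 0.515) / [0.515(1 − 0.646)]
n = 0.313310 / 0.182310 ≈ 1.7186
So the test needs 1.7186 × 37 ≈ 63.59 items; rounding up, 64.

64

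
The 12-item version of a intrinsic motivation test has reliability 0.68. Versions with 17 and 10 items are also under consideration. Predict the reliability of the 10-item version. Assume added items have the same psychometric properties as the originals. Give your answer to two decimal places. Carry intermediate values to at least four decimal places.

The 17-item form is not needed; work directly from the 12-item form with n = 10/12 = 0.8333.
r_{10} = n·r / (1 + (n − 1)·r) = 0.5666 / 0.8866 ≈ 0.6391

0.64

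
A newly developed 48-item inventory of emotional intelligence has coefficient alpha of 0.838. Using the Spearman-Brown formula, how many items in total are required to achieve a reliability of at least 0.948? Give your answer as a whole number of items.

Invert Spearman-Brown to solve for n:
n = r_target (1 − r_old) / [ r_old (1 − r_target) ]
n = [0.948 × 0.162] / [0.838 × 0.052]
  = 0.153576 / 0.043576 = 3.5243
So the test needs 3.5243 × 48 ≈ 169.17 items; rounding up, 170.

170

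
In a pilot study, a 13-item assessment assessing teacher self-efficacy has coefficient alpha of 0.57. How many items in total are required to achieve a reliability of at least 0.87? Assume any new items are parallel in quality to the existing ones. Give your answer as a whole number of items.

66

n = [0.87 × 0.43] / [0.57 × 0.13]
  = 0.3741 / 0.0741 = 5.0486
So the test needs 5.0486 × 13 ≈ 65.63 items; rounding up, 66.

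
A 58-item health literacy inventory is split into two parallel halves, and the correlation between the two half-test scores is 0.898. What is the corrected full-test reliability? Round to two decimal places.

0.95

The full test is twice the length of either half (n = 2).
r_full = 2(0.898) / (1 + 0.898)
r_full = 1.7960 / 1.8980 ≈ 0.9463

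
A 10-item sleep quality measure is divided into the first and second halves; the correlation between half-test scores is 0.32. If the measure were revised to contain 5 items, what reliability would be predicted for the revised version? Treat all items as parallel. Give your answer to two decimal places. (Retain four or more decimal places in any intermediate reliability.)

Full-test reliability from the split-half r: r_full = 2(0.32)/(1 + 0.32) = 0.4848
Then adjust to 5 items: n = 5/10 = 0.5000
r_new = n·r_full / (1 + (n − 1)·r_full) = 0.2424 / 0.7576 ≈ 0.3200

0.32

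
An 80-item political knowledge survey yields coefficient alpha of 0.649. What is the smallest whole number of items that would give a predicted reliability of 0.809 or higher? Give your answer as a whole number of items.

184

Spearman-Brown solved for the length factor n:
n = r_target (1 − r_old) / [ r_old (1 − r_target) ]
n = [0.809 × 0.351] / [0.649 × 0.191]
n = 0.283959 / 0.123959 ≈ 2.2907
2.2907 × 80 = 183.26 → 184 items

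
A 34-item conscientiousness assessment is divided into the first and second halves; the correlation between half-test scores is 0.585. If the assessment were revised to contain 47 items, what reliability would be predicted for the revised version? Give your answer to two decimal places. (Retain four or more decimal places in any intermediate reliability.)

0.80

Full-test reliability from the split-half r: r_full = 2(0.585)/(1 + 0.585) = 0.7382
Length factor from 34 to 47 items: n = 47/34 = 1.3824
r_new = n·r_full / (1 + (n − 1)·r_full) = 1.0205 / 1.2823 ≈ 0.7958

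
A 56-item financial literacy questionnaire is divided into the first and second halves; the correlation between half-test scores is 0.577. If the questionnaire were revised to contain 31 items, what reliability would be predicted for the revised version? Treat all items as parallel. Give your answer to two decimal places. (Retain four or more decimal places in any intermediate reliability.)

0.60

First correct the split-half correlation to full-test reliability: r_full = 2 × 0.577 / (1 + 0.577) ≈ 0.7318
Then adjust to 31 items: n = 31/56 = 0.5536
r_new = n·r_full / (1 + (n − 1)·r_full) = 0.4051 / 0.6733 ≈ 0.6017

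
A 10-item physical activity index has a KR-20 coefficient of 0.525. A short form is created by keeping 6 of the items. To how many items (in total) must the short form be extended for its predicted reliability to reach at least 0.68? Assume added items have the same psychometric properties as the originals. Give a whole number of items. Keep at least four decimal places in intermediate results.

20

Short-form reliability: n = 6/10 = 0.6000; r_6 = n·r/(1+(n−1)r) ≈ 0.3987
Then solve for n' with r_old = 0.3987, r_target = 0.68: n' = 0.68(1 − 0.3987)/[0.3987(1 − 0.68)] = 3.2048
Items = 3.2048 × 6 ≈ 19.23 → 20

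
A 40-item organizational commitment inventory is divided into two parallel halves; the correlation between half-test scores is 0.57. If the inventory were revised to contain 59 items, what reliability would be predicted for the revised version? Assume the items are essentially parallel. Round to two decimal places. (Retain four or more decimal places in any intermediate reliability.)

0.80

Spearman-Brown correction (n = 2): r_full = 2·0.57/(1 + 0.57) = 0.7261
Length factor from 40 to 59 items: n = 59/40 = 1.4750
r_new = n·r_full / (1 + (n − 1)·r_full) = 1.0710 / 1.3449 ≈ 0.7963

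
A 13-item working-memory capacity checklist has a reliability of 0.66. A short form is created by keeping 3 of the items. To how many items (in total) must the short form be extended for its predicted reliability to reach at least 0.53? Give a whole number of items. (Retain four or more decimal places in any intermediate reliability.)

8

Short-form reliability: n = 3/13 = 0.2308; r_3 = n·r/(1+(n−1)r) ≈ 0.3094
Then solve for n' with r_old = 0.3094, r_target = 0.53: n' = 0.53(1 − 0.3094)/[0.3094(1 − 0.53)] = 2.5170
Items = 2.5170 × 3 ≈ 7.55 → 8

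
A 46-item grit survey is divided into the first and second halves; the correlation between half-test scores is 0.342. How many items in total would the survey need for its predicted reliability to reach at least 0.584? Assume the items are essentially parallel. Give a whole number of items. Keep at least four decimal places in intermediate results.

Corrected full-test reliability: r_full = 2 × 0.342 / (1 + 0.342) ≈ 0.5097
n = r_tgt(1 − r_full) / [r_full(1 − r_tgt)] = 0.584 × 0.4903 / (0.5097 × 0.416) ≈ 1.3504
Items = 1.3504 × 46 ≈ 62.12 → 63

63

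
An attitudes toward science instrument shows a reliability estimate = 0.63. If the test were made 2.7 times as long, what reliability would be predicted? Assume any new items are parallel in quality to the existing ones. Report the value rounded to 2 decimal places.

Apply the Spearman-Brown prophecy formula, r' = nr / [1 + (n − 1)r]:
r_new = 2.7·0.63 / [1 + (2.7 − 1)·0.63]
r_new = 1.7010 / 2.0710 ≈ 0.8213

0.82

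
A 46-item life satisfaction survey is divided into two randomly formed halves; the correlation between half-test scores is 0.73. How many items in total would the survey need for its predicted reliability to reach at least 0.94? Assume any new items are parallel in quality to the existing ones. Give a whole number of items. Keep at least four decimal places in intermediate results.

Corrected full-test reliability: r_full = 2 × 0.73 / (1 + 0.73) ≈ 0.8439
n = r_tgt(1 − r_full) / [r_full(1 − r_tgt)] = 0.94 × 0.1561 / (0.8439 × 0.06) ≈ 2.8979
Items = 2.8979 × 46 ≈ 133.30 → 134

134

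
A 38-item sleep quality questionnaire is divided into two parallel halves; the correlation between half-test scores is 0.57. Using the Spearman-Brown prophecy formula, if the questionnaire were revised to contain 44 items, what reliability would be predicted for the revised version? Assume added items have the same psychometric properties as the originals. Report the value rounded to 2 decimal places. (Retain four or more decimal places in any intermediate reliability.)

0.75

First correct the split-half correlation to full-test reliability: r_full = 2 × 0.57 / (1 + 0.57) ≈ 0.7261
Length factor from 38 to 44 items: n = 44/38 = 1.1579
r_new = n·r_full / (1 + (n − 1)·r_full) = 0.8408 / 1.1147 ≈ 0.7543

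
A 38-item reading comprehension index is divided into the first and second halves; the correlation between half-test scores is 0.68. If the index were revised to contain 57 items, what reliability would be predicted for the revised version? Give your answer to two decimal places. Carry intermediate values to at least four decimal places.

0.86

Spearman-Brown correction (n = 2): r_full = 2·0.68/(1 + 0.68) = 0.8095
Then adjust to 57 items: n = 57/38 = 1.5000
r_new = n·r_full / (1 + (n − 1)·r_full) = 1.2143 / 1.4047 ≈ 0.8645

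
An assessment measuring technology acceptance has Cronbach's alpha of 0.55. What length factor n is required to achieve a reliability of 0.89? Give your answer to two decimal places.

6.62

Spearman-Brown solved for the length factor n:
n = r_target (1 − r_old) / [ r_old (1 − r_target) ]
n = [0.89 × 0.45] / [0.55 × 0.11]
n = 0.4005 / 0.0605 ≈ 6.6198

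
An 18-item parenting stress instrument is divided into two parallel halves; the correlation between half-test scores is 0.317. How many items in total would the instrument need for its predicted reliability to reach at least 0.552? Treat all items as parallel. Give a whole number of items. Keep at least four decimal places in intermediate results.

24

Corrected full-test reliability: r_full = 2 × 0.317 / (1 + 0.317) ≈ 0.4814
Solve Spearman-Brown for n: n = 0.552(1 − 0.4814) / [0.4814(1 − 0.552)] = 1.3274
Required items = 1.3274 × 18 = 23.89, so 24 items.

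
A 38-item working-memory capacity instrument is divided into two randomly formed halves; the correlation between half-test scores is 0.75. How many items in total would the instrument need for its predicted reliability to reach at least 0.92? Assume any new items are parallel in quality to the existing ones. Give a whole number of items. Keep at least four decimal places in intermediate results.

r_full = 2(0.75)/(1 + 0.75) = 0.8571
Solve Spearman-Brown for n: n = 0.92(1 − 0.8571) / [0.8571(1 − 0.92)] = 1.9173
Items = 1.9173 × 38 ≈ 72.86 → 73

73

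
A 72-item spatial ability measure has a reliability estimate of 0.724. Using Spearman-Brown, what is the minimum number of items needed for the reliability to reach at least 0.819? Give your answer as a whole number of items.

n = 0.819 × (1 − 0.724) / [ 0.724 × (1 − 0.819) ]
  = 0.226044 / 0.131044 = 1.7249
Items needed = n × 72 = 1.7249 × 72 ≈ 124.19 → round up to 125

125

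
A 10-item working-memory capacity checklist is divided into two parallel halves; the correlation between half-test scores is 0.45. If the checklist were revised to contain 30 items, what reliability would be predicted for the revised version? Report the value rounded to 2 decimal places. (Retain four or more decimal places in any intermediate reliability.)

Full-test reliability from the split-half r: r_full = 2(0.45)/(1 + 0.45) = 0.6207
Length factor from 10 to 30 items: n = 30/10 = 3.0000
r_new = n·r_full / (1 + (n − 1)·r_full) = 1.8621 / 2.2414 ≈ 0.8308

0.83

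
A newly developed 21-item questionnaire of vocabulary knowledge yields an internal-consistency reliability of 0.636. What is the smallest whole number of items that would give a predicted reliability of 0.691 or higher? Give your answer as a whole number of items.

n = 0.691 × (1 − 0.636) / [ 0.636 × (1 − 0.691) ]
  = 0.251524 / 0.196524 = 1.2799
So the test needs 1.2799 × 21 ≈ 26.88 items; rounding up, 27.

27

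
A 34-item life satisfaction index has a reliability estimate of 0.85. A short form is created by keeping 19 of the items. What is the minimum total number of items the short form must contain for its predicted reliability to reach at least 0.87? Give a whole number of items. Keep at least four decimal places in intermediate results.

41

Short-form reliability: n = 19/34 = 0.5588; r_19 = n·r/(1+(n−1)r) ≈ 0.7600
Then solve for n' with r_old = 0.7600, r_target = 0.87: n' = 0.87(1 − 0.7600)/[0.7600(1 − 0.87)] = 2.1134
Total items = 2.1134 × 19 = 40.15, rounded up to 41.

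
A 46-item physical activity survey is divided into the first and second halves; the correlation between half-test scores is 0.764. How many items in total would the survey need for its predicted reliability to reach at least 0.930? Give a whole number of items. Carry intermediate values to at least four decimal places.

95

r_full = 2(0.764)/(1 + 0.764) = 0.8662
n = r_tgt(1 − r_full) / [r_full(1 − r_tgt)] = 0.930 × 0.1338 / (0.8662 × 0.070) ≈ 2.0522
Items = 2.0522 × 46 ≈ 94.40 → 95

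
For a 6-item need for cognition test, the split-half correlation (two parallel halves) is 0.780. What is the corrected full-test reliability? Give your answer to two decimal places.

r_full = 2r_hh / (1 + r_hh) = 2 × 0.780 / (1 + 0.780)
       = 1.5600 / 1.7800 = 0.8764

0.88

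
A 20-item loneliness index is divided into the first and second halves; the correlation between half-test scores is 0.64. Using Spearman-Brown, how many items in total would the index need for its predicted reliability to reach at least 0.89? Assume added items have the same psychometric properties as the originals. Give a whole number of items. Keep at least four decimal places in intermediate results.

r_full = 2(0.64)/(1 + 0.64) = 0.7805
Solve Spearman-Brown for n: n = 0.89(1 − 0.7805) / [0.7805(1 − 0.89)] = 2.2754
Required items = 2.2754 × 20 = 45.51, so 46 items.

46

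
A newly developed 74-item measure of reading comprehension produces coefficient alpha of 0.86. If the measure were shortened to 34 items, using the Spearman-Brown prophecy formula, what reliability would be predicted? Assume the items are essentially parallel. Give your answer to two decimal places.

0.74

The new length is 34/74 = 0.4595 times the old.
r_new = (0.4595 × 0.86) / (1 + (0.4595 − 1) × 0.86)
r_new = 0.3952 / 0.5352 ≈ 0.7384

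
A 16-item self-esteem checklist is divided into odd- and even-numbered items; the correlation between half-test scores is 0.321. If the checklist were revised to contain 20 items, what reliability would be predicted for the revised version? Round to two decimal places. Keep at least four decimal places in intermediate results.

First correct the split-half correlation to full-test reliability: r_full = 2 × 0.321 / (1 + 0.321) ≈ 0.4860
Length factor from 16 to 20 items: n = 20/16 = 1.2500
r_new = n·r_full / (1 + (n − 1)·r_full) = 0.6075 / 1.1215 ≈ 0.5417

0.54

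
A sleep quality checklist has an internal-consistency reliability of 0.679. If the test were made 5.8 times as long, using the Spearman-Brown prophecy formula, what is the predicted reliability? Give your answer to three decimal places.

r_new = (5.8 × 0.679) / (1 + (5.8 − 1) × 0.679)
     = 3.9382 / 4.2592 = 0.9246

0.925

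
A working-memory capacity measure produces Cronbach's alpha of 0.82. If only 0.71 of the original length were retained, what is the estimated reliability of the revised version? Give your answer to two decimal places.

0.76

r_new = (0.71 × 0.82) / (1 + (0.71 − 1) × 0.82)
     = 0.5822 / 0.7622 = 0.7638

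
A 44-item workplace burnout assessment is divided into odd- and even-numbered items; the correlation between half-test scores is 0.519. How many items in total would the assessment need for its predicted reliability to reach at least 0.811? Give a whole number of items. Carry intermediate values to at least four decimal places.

88

Corrected full-test reliability: r_full = 2 × 0.519 / (1 + 0.519) ≈ 0.6833
n = r_tgt(1 − r_full) / [r_full(1 − r_tgt)] = 0.811 × 0.3167 / (0.6833 × 0.189) ≈ 1.9888
Required items = 1.9888 × 44 = 87.51, so 88 items.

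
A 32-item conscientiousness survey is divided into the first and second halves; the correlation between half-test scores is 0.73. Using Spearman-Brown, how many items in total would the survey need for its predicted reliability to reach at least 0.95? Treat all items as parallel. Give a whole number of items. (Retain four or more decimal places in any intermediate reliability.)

113

Corrected full-test reliability: r_full = 2 × 0.73 / (1 + 0.73) ≈ 0.8439
n = r_tgt(1 − r_full) / [r_full(1 − r_tgt)] = 0.95 × 0.1561 / (0.8439 × 0.05) ≈ 3.5145
Items = 3.5145 × 32 ≈ 112.46 → 113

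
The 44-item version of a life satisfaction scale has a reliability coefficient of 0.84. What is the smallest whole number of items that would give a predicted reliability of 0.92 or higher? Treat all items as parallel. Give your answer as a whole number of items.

97

n = 0.92 × (1 − 0.84) / [ 0.84 × (1 − 0.92) ]
  = 0.1472 / 0.0672 = 2.1905
2.1905 × 44 = 96.38 → 97 items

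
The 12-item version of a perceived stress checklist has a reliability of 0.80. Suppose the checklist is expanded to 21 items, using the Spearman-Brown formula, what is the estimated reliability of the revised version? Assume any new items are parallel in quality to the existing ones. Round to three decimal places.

0.875

The new length is 21/12 = 1.75 times the old.
r_new = (1.75 × 0.80) / (1 + (1.75 − 1) × 0.80)
r_new = 1.4000 / 1.6000 ≈ 0.8750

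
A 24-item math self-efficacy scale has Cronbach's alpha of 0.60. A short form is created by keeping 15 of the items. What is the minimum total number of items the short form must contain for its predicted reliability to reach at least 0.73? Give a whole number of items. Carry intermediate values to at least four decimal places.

44

First, r for the 15-item form: n = 15/24 = 0.6250, so r_15 = 0.6250·0.60/(1 + (0.6250 − 1)·0.60) = 0.4839
Length factor from the short form to reach 0.73: n' = 0.73(1 − 0.4839) / [0.4839(1 − 0.73)] ≈ 2.8836
Items = 2.8836 × 15 ≈ 43.25 → 44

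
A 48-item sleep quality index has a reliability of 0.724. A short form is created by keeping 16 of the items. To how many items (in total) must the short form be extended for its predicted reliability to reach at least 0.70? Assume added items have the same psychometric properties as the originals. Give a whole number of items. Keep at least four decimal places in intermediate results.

43

First, r for the 16-item form: n = 16/48 = 0.3333, so r_16 = 0.3333·0.724/(1 + (0.3333 − 1)·0.724) = 0.4665
Length factor from the short form to reach 0.70: n' = 0.70(1 − 0.4665) / [0.4665(1 − 0.70)] ≈ 2.6685
Total items = 2.6685 × 16 = 42.70, rounded up to 43.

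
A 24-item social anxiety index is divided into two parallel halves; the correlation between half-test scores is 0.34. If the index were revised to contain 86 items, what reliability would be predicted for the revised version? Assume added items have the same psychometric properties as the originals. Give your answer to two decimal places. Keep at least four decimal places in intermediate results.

0.79

First correct the split-half correlation to full-test reliability: r_full = 2 × 0.34 / (1 + 0.34) ≈ 0.5075
Then adjust to 86 items: n = 86/24 = 3.5833
r_new = n·r_full / (1 + (n − 1)·r_full) = 1.8185 / 2.3110 ≈ 0.7869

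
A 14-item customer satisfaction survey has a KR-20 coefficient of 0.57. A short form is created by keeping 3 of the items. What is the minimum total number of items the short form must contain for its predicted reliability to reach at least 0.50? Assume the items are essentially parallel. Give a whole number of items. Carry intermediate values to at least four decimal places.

11

First, r for the 3-item form: n = 3/14 = 0.2143, so r_3 = 0.2143·0.57/(1 + (0.2143 − 1)·0.57) = 0.2212
Then solve for n' with r_old = 0.2212, r_target = 0.50: n' = 0.50(1 − 0.2212)/[0.2212(1 − 0.50)] = 3.5208
Total items = 3.5208 × 3 = 10.56, rounded up to 11.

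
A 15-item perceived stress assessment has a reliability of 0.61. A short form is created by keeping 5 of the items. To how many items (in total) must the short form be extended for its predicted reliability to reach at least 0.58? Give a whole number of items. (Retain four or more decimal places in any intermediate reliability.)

First, r for the 5-item form: n = 5/15 = 0.3333, so r_5 = 0.3333·0.61/(1 + (0.3333 − 1)·0.61) = 0.3427
Length factor from the short form to reach 0.58: n' = 0.58(1 − 0.3427) / [0.3427(1 − 0.58)] ≈ 2.6487
Total items = 2.6487 × 5 = 13.24, rounded up to 14.

14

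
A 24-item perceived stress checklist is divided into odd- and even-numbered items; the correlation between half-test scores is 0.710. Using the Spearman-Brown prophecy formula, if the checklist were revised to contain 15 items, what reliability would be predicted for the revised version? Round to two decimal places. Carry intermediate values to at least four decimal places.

0.75

Spearman-Brown correction (n = 2): r_full = 2·0.710/(1 + 0.710) = 0.8304
Then adjust to 15 items: n = 15/24 = 0.6250
r_new = n·r_full / (1 + (n − 1)·r_full) = 0.5190 / 0.6886 ≈ 0.7537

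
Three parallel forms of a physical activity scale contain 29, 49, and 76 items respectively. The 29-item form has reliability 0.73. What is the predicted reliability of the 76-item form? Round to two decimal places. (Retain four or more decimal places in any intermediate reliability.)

Only the ratio of lengths matters: n = 76/29 = 2.6207
r_{76} = n·r / (1 + (n − 1)·r) = 1.9131 / 2.1831 ≈ 0.8763

0.88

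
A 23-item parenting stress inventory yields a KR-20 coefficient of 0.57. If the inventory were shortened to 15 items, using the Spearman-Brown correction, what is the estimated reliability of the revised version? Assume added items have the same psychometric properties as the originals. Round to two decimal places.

0.46

The new length is 15/23 = 0.6522 times the old.
Apply the Spearman-Brown prophecy formula, r' = nr / [1 + (n − 1)r]:
r_new = 0.6522·0.57 / [1 + (0.6522 − 1)·0.57]
r_new = 0.3718 / 0.8018 ≈ 0.4637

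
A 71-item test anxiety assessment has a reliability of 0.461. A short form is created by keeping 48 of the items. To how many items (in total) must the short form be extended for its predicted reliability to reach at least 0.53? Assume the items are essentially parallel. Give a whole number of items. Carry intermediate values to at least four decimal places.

First, r for the 48-item form: n = 48/71 = 0.6761, so r_48 = 0.6761·0.461/(1 + (0.6761 − 1)·0.461) = 0.3664
Then solve for n' with r_old = 0.3664, r_target = 0.53: n' = 0.53(1 − 0.3664)/[0.3664(1 − 0.53)] = 1.9500
Items = 1.9500 × 48 ≈ 93.60 → 94

94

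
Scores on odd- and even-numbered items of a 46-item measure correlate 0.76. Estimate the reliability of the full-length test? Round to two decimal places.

Apply the Spearman-Brown correction with n = 2:
r_full = 2(0.76) / (1 + 0.76)
r_full = 1.5200 / 1.7600 ≈ 0.8636

0.86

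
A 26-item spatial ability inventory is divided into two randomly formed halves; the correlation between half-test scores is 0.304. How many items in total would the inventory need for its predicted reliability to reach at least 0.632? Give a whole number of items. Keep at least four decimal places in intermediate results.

Corrected full-test reliability: r_full = 2 × 0.304 / (1 + 0.304) ≈ 0.4663
Solve Spearman-Brown for n: n = 0.632(1 − 0.4663) / [0.4663(1 − 0.632)] = 1.9656
Required items = 1.9656 × 26 = 51.11, so 52 items.

52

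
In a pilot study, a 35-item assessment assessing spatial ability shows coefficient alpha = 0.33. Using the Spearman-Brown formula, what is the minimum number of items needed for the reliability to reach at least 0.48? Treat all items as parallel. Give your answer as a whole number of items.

n = 0.48(1 − 0.33) / [0.33(1 − 0.48)]
  = 0.3216 / 0.1716 = 1.8741
Items needed = n × 35 = 1.8741 × 35 ≈ 65.59 → round up to 66

66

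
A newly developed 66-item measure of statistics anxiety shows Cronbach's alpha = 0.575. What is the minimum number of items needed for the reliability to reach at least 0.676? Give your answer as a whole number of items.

n = 0.676 × (1 − 0.575) / [ 0.575 × (1 − 0.676) ]
  = 0.287300 / 0.186300 = 1.5421
1.5421 × 66 = 101.78 → 102 items

102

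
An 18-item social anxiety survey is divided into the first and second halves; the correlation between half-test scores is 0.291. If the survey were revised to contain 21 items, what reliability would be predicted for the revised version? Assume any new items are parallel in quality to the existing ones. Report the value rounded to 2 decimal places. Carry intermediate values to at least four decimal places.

Full-test reliability from the split-half r: r_full = 2(0.291)/(1 + 0.291) = 0.4508
Then adjust to 21 items: n = 21/18 = 1.1667
r_new = n·r_full / (1 + (n − 1)·r_full) = 0.5259 / 1.0751 ≈ 0.4892

0.49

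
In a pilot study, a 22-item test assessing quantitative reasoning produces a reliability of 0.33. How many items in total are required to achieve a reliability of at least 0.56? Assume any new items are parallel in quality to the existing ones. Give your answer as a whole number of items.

57

n = [0.56 × 0.67] / [0.33 × 0.44]
  = 0.3752 / 0.1452 = 2.5840
Items needed = n × 22 = 2.5840 × 22 ≈ 56.85 → round up to 57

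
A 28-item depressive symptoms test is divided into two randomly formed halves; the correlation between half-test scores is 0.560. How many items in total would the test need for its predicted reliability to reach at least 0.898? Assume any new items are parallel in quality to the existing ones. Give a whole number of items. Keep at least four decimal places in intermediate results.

Corrected full-test reliability: r_full = 2 × 0.560 / (1 + 0.560) ≈ 0.7179
n = r_tgt(1 − r_full) / [r_full(1 − r_tgt)] = 0.898 × 0.2821 / (0.7179 × 0.102) ≈ 3.4595
Required items = 3.4595 × 28 = 96.87, so 97 items.

97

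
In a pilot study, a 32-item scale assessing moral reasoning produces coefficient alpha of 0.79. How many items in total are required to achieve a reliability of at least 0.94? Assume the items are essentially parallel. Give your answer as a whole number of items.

134

n = 0.94(1 − 0.79) / [0.79(1 − 0.94)]
n = 0.1974 / 0.0474 ≈ 4.1646
So the test needs 4.1646 × 32 ≈ 133.27 items; rounding up, 134.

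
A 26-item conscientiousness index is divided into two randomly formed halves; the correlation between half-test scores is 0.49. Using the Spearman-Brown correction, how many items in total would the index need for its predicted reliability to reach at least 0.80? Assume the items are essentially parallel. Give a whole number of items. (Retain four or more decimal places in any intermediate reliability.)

55

r_full = 2(0.49)/(1 + 0.49) = 0.6577
n = r_tgt(1 − r_full) / [r_full(1 − r_tgt)] = 0.80 × 0.3423 / (0.6577 × 0.20) ≈ 2.0818
Required items = 2.0818 × 26 = 54.13, so 55 items.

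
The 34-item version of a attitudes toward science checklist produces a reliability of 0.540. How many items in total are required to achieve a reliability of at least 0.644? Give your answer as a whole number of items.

n = [0.644 × 0.460] / [0.540 × 0.356]
  = 0.296240 / 0.192240 = 1.5410
Items needed = n × 34 = 1.5410 × 34 ≈ 52.39 → round up to 53

53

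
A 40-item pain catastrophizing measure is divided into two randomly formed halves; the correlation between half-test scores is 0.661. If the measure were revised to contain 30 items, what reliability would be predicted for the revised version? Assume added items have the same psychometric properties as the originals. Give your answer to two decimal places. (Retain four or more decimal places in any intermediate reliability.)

First correct the split-half correlation to full-test reliability: r_full = 2 × 0.661 / (1 + 0.661) ≈ 0.7959
Then adjust to 30 items: n = 30/40 = 0.7500
r_new = n·r_full / (1 + (n − 1)·r_full) = 0.5969 / 0.8010 ≈ 0.7452

0.75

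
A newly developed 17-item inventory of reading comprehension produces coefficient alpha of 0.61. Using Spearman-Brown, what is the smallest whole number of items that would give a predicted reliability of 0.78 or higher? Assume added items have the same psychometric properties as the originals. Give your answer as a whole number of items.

Invert Spearman-Brown to solve for n:
n = r*(1 − r) / [ r (1 − r*) ]
n = 0.78(1 − 0.61) / [0.61(1 − 0.78)]
  = 0.3042 / 0.1342 = 2.2668
So the test needs 2.2668 × 17 ≈ 38.54 items; rounding up, 39.

39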